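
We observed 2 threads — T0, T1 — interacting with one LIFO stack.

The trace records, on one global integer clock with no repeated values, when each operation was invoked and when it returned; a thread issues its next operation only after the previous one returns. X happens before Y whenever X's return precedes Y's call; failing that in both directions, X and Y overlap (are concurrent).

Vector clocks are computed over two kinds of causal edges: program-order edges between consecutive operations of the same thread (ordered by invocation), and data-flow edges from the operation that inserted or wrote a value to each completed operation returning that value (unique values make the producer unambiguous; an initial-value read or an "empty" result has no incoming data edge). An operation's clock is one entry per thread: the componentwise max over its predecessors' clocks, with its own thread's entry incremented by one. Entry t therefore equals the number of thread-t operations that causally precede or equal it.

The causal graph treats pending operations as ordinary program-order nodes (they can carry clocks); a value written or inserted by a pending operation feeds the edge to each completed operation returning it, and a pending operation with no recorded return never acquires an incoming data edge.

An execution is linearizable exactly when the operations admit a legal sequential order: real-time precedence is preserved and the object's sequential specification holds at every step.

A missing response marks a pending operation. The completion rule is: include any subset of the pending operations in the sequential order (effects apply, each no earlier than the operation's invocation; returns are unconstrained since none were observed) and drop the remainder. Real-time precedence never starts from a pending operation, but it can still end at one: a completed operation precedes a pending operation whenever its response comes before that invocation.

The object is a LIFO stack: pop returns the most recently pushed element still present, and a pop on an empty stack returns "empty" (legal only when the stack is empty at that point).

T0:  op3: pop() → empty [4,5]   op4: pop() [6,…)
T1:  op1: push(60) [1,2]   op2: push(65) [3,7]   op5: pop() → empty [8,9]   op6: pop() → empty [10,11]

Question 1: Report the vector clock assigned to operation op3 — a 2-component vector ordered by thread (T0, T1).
VC(op1, invoked at 1): no causal predecessors; +1 on T1 → (0, 1)
VC(op3, invoked at 4): no causal predecessors; +1 on T0 → (1, 0)
invoked at 3, op2 merges VC(op1)=(0, 1) and bumps T1's slot → (0, 2)
invoked at 6, op4 merges VC(op3)=(1, 0) and bumps T0's slot → (2, 0)
invoked at 8, op5 merges VC(op2)=(0, 2) and bumps T1's slot → (0, 3)
invoked at 10, op6 merges VC(op5)=(0, 3) and bumps T1's slot → (0, 4)
target: VC(op3) = (1, 0)

(1, 0)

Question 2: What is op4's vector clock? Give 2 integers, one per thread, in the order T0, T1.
root op op1, invoked 1: fresh clock plus T1's own tick → (0, 1)
root op op3, invoked 4: fresh clock plus T0's own tick → (1, 0)
VC(op2, invoked at 3): max of VC(op1)=(0, 1), then +1 on thread T1 → (0, 2)
VC(op4, invoked at 6): max of VC(op3)=(1, 0), then +1 on thread T0 → (2, 0)
VC(op5, invoked at 8): max of VC(op2)=(0, 2), then +1 on thread T1 → (0, 3)
VC(op6, invoked at 10): max of VC(op5)=(0, 3), then +1 on thread T1 → (0, 4)
target: VC(op4) = (2, 0)

(2, 0)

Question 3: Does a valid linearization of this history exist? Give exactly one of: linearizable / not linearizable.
prefix check: 1..4 passes, 1..5 fails once op3's time-5 response joins
the completed operations (2 total) allow one real-time order; the LIFO stack replay rejects it
every completion of the 1 pending operation (op2) was checked; none linearizes
for example op1, op3 (pending dropped) fails at step 2: op3 pop() → empty is not legal there

not linearizable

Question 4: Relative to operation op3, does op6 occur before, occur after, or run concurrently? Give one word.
op6 spans [10,11], op3 spans [4,5]
resp(op3)=5 < inv(op6)=10

after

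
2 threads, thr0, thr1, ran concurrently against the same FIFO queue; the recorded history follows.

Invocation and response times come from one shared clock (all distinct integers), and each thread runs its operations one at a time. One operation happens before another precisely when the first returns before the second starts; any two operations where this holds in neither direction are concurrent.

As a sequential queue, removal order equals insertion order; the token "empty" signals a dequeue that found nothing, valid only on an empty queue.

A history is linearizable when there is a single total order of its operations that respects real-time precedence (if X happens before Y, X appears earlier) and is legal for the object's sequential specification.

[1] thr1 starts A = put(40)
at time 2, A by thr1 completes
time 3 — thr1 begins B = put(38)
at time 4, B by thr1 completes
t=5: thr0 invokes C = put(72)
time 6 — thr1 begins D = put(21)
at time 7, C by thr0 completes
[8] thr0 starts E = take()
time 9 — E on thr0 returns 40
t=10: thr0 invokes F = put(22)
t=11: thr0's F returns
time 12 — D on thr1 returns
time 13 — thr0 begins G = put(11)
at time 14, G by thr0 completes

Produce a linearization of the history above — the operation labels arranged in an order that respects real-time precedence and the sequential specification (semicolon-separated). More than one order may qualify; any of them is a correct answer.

after step 1 (A put(40)): queue <40>
after step 2 (B put(38)): queue <40,38>
after step 3 (C put(72)): queue <40,38,72>
after step 4 (D put(21)): queue <40,38,72,21>
after step 5 (E take() → 40): queue <38,72,21>
after step 6 (F put(22)): queue <38,72,21,22>
after step 7 (G put(11)): queue <38,72,21,22,11>

A; B; C; D; E; F; G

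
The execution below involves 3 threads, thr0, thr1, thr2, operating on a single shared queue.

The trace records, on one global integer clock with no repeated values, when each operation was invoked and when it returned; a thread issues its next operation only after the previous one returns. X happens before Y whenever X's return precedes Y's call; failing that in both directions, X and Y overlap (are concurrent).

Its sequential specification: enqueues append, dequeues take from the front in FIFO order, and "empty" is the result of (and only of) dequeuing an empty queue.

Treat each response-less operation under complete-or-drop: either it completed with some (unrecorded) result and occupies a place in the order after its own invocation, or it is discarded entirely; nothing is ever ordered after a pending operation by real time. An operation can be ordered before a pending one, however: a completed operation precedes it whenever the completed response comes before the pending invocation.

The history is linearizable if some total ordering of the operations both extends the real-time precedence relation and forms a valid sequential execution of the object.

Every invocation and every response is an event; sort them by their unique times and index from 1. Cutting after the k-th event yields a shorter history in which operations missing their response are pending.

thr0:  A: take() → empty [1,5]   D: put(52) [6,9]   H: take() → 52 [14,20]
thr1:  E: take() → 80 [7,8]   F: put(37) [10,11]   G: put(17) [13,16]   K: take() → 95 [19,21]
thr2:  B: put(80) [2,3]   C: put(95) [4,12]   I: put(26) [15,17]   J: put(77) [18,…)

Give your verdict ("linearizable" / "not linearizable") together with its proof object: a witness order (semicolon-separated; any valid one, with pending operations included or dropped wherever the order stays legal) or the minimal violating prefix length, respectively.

linearizable — witness: A; B; C; D; E; F; G; I; J; K; H

step 1: A take() → empty — queue <>
step 2: B put(80) — queue <80>
step 3: C put(95) — queue <80,95>
step 4: D put(52) — queue <80,95,52>
step 5: E take() → 80 — queue <95,52>
step 6: F put(37) — queue <95,52,37>
step 7: G put(17) — queue <95,52,37,17>
step 8: I put(26) — queue <95,52,37,17,26>
step 9: J put(77) (pending, included) — queue <95,52,37,17,26,77>
step 10: K take() → 95 — queue <52,37,17,26,77>
step 11: H take() → 52 — queue <37,17,26,77>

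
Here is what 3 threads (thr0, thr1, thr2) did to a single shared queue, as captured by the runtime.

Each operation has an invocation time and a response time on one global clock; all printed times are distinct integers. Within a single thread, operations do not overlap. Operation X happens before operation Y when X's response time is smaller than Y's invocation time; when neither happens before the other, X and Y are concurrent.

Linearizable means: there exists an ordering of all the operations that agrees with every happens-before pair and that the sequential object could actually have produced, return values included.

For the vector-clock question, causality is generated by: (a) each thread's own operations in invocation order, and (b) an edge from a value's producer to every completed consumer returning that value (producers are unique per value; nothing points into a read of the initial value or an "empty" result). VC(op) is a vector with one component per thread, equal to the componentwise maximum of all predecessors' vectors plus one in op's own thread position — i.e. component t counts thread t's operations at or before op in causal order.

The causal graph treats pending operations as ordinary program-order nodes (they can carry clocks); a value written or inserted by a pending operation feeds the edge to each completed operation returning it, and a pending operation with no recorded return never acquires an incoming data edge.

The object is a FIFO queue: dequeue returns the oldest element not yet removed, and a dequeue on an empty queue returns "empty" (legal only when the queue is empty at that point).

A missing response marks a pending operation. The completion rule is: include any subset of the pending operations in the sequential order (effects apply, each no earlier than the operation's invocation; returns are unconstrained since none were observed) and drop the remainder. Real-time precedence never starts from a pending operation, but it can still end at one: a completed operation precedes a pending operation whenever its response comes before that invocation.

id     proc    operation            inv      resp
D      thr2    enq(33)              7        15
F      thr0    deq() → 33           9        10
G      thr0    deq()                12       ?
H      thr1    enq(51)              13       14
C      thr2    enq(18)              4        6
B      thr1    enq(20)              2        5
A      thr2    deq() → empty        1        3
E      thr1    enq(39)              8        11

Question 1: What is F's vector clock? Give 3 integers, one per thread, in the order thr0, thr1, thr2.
VC(A, invoked at 1): no causal predecessors; +1 on thr2 → (0, 0, 1)
VC(B, invoked at 2): no causal predecessors; +1 on thr1 → (0, 1, 0)
C (invocation 4): componentwise max over VC(A)=(0, 0, 1), +1 at thr2, giving (0, 0, 2)
E (invocation 8): componentwise max over VC(B)=(0, 1, 0), +1 at thr1, giving (0, 2, 0)
D (invocation 7): componentwise max over VC(C)=(0, 0, 2), +1 at thr2, giving (0, 0, 3)
H (invocation 13): componentwise max over VC(E)=(0, 2, 0), +1 at thr1, giving (0, 3, 0)
F (invocation 9): componentwise max over VC(D)=(0, 0, 3), +1 at thr0, giving (1, 0, 3)
G (invocation 12): componentwise max over VC(F)=(1, 0, 3), +1 at thr0, giving (2, 0, 3)
target: VC(F) = (1, 0, 3)

(1, 0, 3)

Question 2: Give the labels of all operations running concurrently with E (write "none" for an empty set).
E spans [8,11]: anything still running between times 8 and 11 counts as concurrent
A [1,3]: before
B [2,5]: before
C [4,6]: before
D [7,15]: concurrent
F [9,10]: concurrent
G [12,…): after
H [13,14]: after

D, F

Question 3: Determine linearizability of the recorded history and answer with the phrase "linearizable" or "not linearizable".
events 1..9 are fine; event 10 — the response of F at time 10 — makes the prefix non-linearizable
3 orders of the 4 completed queue ops respect real time; none is legal
including or dropping the 2 pending operations (D, E) in any combination fails
for example A, B, C, F (pending dropped) fails at step 4: F deq() → 33 is not legal there
for example A, C, B, F (pending dropped) fails at step 4: F deq() → 33 is not legal there

not linearizable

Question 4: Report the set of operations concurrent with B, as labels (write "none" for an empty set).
overlap test against B [2,5]: concurrent iff the interval meets 2..5
A [1,3]: concurrent
C [4,6]: concurrent
D [7,15]: after
E [8,11]: after
F [9,10]: after
G [12,…): after
H [13,14]: after

A, C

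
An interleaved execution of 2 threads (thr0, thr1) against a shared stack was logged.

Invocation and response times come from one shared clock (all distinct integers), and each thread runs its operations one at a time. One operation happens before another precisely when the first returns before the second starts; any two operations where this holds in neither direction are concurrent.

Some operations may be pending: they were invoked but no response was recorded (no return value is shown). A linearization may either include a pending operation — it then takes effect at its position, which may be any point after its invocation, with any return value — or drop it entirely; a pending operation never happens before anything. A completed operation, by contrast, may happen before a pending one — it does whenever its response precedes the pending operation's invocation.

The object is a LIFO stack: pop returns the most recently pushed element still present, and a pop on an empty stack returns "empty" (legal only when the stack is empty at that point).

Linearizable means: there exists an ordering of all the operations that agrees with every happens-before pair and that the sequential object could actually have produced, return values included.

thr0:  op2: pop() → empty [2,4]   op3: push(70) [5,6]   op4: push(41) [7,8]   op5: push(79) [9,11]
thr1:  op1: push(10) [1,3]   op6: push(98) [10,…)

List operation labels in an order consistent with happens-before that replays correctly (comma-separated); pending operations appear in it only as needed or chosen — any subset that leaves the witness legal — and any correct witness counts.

1. op2 pop() → empty, leaving stack <>
2. op1 push(10), leaving stack <10>
3. op3 push(70), leaving stack <10,70>
4. op4 push(41), leaving stack <10,70,41>
5. op5 push(79), leaving stack <10,70,41,79>

op2, op1, op3, op4, op5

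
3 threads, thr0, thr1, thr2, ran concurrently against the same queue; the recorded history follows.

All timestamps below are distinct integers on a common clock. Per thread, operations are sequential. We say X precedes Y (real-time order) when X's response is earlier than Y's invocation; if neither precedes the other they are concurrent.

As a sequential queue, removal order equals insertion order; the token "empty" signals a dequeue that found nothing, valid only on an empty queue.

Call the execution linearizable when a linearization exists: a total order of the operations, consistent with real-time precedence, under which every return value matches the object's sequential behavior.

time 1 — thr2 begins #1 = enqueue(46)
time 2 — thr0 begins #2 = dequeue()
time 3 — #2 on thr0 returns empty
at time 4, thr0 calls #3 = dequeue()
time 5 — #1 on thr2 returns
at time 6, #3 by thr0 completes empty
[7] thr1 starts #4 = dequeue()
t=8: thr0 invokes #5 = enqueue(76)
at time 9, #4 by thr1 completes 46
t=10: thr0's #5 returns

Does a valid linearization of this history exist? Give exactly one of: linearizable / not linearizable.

one valid linearization: #2, #3, #1, #4, #5
after step 1 (#2 dequeue() → empty): queue <>
after step 2 (#3 dequeue() → empty): queue <>
after step 3 (#1 enqueue(46)): queue <46>
after step 4 (#4 dequeue() → 46): queue <>
after step 5 (#5 enqueue(76)): queue <76>

linearizable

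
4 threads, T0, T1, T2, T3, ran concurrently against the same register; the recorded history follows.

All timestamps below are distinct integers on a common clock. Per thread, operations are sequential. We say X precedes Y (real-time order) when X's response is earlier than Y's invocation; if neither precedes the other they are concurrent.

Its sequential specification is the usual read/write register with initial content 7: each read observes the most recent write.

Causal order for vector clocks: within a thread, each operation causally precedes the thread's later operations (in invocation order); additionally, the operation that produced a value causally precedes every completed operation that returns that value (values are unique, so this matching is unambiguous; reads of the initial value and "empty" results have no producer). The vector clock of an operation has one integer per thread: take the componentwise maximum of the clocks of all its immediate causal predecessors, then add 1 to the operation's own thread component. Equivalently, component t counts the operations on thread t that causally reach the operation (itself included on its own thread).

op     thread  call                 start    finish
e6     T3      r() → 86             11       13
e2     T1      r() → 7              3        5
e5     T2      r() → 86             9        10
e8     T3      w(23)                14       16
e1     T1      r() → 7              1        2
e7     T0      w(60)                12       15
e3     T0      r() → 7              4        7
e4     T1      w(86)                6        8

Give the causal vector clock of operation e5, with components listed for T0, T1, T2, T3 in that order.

VC(e1, invoked at 1): no causal predecessors; +1 on T1 → (0, 1, 0, 0)
VC(e3, invoked at 4): no causal predecessors; +1 on T0 → (1, 0, 0, 0)
e2 (invocation 3): componentwise max over VC(e1)=(0, 1, 0, 0), +1 at T1, giving (0, 2, 0, 0)
e7 (invocation 12): componentwise max over VC(e3)=(1, 0, 0, 0), +1 at T0, giving (2, 0, 0, 0)
e4 (invocation 6): componentwise max over VC(e2)=(0, 2, 0, 0), +1 at T1, giving (0, 3, 0, 0)
e6 (invocation 11): componentwise max over VC(e4)=(0, 3, 0, 0), +1 at T3, giving (0, 3, 0, 1)
e5 (invocation 9): componentwise max over VC(e4)=(0, 3, 0, 0), +1 at T2, giving (0, 3, 1, 0)
e8 (invocation 14): componentwise max over VC(e6)=(0, 3, 0, 1), +1 at T3, giving (0, 3, 0, 2)
target: VC(e5) = (0, 3, 1, 0)

(0, 3, 1, 0)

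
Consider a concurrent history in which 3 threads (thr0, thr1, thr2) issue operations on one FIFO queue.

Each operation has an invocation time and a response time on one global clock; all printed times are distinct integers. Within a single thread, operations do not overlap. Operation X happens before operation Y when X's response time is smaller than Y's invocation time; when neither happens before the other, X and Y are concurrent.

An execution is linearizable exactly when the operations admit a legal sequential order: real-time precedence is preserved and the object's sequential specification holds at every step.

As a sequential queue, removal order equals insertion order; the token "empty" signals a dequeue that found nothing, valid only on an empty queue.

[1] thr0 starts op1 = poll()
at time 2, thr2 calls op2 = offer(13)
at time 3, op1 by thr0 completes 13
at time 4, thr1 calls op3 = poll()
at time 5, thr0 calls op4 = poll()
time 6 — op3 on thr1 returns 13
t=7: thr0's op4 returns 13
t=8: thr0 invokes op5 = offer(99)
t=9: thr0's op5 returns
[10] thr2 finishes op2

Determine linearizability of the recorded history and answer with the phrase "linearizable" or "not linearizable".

events 1..5 are fine; event 6 — the response of op3 at time 6 — makes the prefix non-linearizable
the sole real-time-consistent order of 2 completed operations fails the FIFO queue replay
every completion of the 2 pending operations (op2, op4) was checked; none linearizes
one such order, op1, op3 (pending dropped), breaks at step 1 where op1 poll() → 13 is illegal

not linearizable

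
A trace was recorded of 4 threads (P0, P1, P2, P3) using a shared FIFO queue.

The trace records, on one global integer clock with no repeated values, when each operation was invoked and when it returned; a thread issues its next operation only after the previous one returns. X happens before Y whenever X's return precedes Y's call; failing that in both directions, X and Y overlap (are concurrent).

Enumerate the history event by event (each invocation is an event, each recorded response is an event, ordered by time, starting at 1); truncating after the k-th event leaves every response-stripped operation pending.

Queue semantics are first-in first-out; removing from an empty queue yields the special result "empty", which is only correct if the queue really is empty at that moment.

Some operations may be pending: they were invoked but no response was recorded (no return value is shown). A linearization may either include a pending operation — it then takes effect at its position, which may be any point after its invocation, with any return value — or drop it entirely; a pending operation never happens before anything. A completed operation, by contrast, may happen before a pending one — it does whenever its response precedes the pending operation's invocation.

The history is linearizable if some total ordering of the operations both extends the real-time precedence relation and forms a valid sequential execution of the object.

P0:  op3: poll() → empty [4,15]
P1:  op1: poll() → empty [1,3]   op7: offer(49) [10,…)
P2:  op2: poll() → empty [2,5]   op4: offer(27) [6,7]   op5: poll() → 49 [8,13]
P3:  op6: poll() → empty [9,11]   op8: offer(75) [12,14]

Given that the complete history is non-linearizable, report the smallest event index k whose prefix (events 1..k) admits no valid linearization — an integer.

events 1..14 are linearizable; a witness order is op1, op2, op4, op3, op6, op7, op5, op8:
after step 1 (op1 poll() → empty): queue <>
after step 2 (op2 poll() → empty): queue <>
after step 3 (op4 offer(27)): queue <27>
after step 4 (op3 poll() (pending, included)): queue <>
after step 5 (op6 poll() → empty): queue <>
after step 6 (op7 offer(49) (pending, included)): queue <49>
after step 7 (op5 poll() → 49): queue <>
after step 8 (op8 offer(75)): queue <75>
with event 15 included (op3 responding at time 15), all real-time-consistent orders fail
no completion choice of the 1 pending operation (op7) rescues it — every subset was tried
one such order, op1, op2, op3, op4, op5, op6, op8 (pending dropped), breaks at step 5 where op5 poll() → 49 is illegal
one such order, op1, op2, op3, op4, op6, op5, op8 (pending dropped), breaks at step 5 where op6 poll() → empty is illegal

15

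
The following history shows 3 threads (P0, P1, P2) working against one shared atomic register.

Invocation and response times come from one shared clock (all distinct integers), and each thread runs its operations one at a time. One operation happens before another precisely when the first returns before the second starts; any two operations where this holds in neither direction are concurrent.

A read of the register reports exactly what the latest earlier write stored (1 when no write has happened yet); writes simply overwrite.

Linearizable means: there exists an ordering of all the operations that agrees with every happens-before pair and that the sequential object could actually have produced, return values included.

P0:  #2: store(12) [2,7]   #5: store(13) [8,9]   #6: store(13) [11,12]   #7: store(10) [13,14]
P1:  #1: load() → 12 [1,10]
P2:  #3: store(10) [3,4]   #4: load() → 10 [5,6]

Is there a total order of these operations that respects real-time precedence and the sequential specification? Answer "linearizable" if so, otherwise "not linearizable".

linearizable

one valid linearization: #2, #1, #3, #4, #5, #6, #7
step 1: #2 store(12) — value 12
step 2: #1 load() → 12 — value 12
step 3: #3 store(10) — value 10
step 4: #4 load() → 10 — value 10
step 5: #5 store(13) — value 13
step 6: #6 store(13) — value 13
step 7: #7 store(10) — value 10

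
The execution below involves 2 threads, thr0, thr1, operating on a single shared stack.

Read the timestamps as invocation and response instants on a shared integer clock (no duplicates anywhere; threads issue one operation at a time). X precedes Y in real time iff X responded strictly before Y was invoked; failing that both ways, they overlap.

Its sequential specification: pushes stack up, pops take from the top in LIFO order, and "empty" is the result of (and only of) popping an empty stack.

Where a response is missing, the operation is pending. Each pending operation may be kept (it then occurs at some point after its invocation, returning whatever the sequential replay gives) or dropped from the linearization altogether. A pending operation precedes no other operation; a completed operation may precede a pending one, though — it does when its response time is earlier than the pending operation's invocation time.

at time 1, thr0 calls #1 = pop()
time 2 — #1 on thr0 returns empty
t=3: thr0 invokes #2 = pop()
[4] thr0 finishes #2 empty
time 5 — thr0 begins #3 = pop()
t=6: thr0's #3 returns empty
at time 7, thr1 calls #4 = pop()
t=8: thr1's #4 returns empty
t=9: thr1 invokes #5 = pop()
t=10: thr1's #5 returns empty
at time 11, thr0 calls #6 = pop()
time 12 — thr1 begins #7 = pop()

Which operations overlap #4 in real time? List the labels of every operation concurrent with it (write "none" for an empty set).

#4 runs from 7 to 8; window-overlapping ops are concurrent
#1 [1,2]: before
#2 [3,4]: before
#3 [5,6]: before
#5 [9,10]: after
#6 [11,…): after
#7 [12,…): after

none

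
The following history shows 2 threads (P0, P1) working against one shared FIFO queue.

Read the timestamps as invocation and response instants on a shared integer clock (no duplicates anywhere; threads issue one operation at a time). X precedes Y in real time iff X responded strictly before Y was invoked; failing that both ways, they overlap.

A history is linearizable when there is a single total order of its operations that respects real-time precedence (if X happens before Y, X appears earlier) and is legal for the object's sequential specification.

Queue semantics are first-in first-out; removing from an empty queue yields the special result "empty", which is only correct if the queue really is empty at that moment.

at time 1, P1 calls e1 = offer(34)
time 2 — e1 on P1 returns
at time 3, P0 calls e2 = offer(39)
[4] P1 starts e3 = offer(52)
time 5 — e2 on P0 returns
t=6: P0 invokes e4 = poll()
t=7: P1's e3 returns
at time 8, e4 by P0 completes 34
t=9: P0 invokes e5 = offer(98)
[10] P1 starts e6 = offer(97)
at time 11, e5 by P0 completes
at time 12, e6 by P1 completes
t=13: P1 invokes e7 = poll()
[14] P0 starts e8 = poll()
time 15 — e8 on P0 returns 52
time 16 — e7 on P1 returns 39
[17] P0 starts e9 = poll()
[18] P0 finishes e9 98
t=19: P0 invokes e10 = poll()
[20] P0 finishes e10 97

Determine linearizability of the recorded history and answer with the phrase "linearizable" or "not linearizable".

witness order: e1, e2, e3, e4, e5, e6, e7, e8, e9, e10
step 1: e1 offer(34) — queue <34>
step 2: e2 offer(39) — queue <34,39>
step 3: e3 offer(52) — queue <34,39,52>
step 4: e4 poll() → 34 — queue <39,52>
step 5: e5 offer(98) — queue <39,52,98>
step 6: e6 offer(97) — queue <39,52,98,97>
step 7: e7 poll() → 39 — queue <52,98,97>
step 8: e8 poll() → 52 — queue <98,97>
step 9: e9 poll() → 98 — queue <97>
step 10: e10 poll() → 97 — queue <>

linearizable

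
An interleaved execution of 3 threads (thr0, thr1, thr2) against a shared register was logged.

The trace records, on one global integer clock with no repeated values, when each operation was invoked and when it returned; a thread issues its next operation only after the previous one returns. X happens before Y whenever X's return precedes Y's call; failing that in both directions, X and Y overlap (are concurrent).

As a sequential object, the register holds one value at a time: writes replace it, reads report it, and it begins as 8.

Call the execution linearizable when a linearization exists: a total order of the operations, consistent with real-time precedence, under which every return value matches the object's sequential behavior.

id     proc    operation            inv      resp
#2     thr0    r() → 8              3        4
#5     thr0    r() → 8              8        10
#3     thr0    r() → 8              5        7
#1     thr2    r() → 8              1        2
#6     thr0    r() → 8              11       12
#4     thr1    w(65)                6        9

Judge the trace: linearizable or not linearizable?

already the first 12 events (up to #6's response at time 12) admit no linearization; the first 11 still do
no legal order exists: 3 real-time-consistent candidates over 6 completed register operations, all rejected
one such order, #1, #2, #3, #4, #5, #6, breaks at step 5 where #5 r() → 8 is illegal
one such order, #1, #2, #3, #5, #4, #6, breaks at step 6 where #6 r() → 8 is illegal

not linearizable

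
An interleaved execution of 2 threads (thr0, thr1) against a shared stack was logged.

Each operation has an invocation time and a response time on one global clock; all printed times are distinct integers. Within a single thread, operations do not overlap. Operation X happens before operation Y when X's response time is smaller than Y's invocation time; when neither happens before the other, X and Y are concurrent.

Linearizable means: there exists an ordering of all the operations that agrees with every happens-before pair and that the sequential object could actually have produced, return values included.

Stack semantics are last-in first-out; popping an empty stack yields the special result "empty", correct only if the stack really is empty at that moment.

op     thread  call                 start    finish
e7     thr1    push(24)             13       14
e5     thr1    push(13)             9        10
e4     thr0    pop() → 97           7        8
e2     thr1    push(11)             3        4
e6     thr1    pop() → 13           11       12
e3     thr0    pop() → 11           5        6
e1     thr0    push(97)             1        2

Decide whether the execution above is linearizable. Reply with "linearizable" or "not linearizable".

witness order: e1, e2, e3, e4, e5, e6, e7
1. e1 push(97), leaving stack <97>
2. e2 push(11), leaving stack <97,11>
3. e3 pop() → 11, leaving stack <97>
4. e4 pop() → 97, leaving stack <>
5. e5 push(13), leaving stack <13>
6. e6 pop() → 13, leaving stack <>
7. e7 push(24), leaving stack <24>

linearizable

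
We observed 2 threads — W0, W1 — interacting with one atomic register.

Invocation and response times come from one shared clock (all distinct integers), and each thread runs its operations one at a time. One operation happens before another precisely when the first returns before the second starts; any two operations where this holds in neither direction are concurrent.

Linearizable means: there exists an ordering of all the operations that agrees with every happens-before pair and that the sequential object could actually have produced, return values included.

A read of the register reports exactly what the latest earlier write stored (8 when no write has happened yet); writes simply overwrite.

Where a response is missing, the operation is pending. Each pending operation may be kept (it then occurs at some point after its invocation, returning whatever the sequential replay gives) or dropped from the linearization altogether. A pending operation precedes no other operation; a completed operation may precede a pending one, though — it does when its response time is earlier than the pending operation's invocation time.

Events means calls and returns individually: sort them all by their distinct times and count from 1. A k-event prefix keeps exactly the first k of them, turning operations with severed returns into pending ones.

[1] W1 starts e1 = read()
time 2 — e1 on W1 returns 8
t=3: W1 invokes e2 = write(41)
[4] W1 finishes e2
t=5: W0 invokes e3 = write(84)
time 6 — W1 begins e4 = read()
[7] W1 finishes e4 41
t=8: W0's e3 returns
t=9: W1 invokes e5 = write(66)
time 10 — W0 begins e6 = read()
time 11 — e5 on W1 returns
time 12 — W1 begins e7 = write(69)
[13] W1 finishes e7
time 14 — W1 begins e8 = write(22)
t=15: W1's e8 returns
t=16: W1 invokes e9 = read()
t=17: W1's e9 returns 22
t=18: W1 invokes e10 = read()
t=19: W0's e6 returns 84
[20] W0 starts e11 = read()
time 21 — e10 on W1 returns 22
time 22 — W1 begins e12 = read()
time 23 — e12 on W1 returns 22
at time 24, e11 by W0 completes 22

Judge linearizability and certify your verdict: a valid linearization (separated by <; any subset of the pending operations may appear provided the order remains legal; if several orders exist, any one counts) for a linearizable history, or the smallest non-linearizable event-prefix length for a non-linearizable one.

after step 1 (e1 read() → 8): value 8
after step 2 (e2 write(41)): value 41
after step 3 (e4 read() → 41): value 41
after step 4 (e3 write(84)): value 84
after step 5 (e6 read() → 84): value 84
after step 6 (e5 write(66)): value 66
after step 7 (e7 write(69)): value 69
after step 8 (e8 write(22)): value 22
after step 9 (e9 read() → 22): value 22
after step 10 (e10 read() → 22): value 22
after step 11 (e11 read() → 22): value 22
after step 12 (e12 read() → 22): value 22

linearizable — witness: e1 < e2 < e4 < e3 < e6 < e5 < e7 < e8 < e9 < e10 < e11 < e12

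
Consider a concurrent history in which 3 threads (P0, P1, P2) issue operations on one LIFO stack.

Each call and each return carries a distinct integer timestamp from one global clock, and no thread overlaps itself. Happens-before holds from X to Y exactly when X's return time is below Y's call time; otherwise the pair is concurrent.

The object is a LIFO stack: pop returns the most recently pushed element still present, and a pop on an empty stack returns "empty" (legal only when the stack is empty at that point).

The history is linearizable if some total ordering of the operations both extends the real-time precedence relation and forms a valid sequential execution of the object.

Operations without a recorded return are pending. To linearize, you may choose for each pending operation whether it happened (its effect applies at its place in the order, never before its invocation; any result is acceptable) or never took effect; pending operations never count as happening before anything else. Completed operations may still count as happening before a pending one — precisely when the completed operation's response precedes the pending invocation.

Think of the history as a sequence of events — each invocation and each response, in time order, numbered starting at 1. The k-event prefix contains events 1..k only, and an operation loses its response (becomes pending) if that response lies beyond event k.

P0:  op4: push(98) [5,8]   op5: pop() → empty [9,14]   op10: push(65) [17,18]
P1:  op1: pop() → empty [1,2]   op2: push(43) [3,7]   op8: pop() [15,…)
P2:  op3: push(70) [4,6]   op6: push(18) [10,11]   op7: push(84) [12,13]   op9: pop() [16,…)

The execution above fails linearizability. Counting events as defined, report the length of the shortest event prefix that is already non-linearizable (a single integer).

14

events 1..13 are linearizable; a witness order is op1, op2, op3, op4, op5, op6, op7:
after step 1 (op1 pop() → empty): stack <>
after step 2 (op2 push(43)): stack <43>
after step 3 (op3 push(70)): stack <43,70>
after step 4 (op4 push(98)): stack <43,70,98>
after step 5 (op5 pop() (pending, included)): stack <43,70>
after step 6 (op6 push(18)): stack <43,70,18>
after step 7 (op7 push(84)): stack <43,70,18,84>
adding event 14 (op5 responds at 14) leaves no legal real-time order
one such order, op1, op2, op3, op4, op5, op6, op7, breaks at step 5 where op5 pop() → empty is illegal
one such order, op1, op2, op3, op4, op6, op5, op7, breaks at step 6 where op5 pop() → empty is illegal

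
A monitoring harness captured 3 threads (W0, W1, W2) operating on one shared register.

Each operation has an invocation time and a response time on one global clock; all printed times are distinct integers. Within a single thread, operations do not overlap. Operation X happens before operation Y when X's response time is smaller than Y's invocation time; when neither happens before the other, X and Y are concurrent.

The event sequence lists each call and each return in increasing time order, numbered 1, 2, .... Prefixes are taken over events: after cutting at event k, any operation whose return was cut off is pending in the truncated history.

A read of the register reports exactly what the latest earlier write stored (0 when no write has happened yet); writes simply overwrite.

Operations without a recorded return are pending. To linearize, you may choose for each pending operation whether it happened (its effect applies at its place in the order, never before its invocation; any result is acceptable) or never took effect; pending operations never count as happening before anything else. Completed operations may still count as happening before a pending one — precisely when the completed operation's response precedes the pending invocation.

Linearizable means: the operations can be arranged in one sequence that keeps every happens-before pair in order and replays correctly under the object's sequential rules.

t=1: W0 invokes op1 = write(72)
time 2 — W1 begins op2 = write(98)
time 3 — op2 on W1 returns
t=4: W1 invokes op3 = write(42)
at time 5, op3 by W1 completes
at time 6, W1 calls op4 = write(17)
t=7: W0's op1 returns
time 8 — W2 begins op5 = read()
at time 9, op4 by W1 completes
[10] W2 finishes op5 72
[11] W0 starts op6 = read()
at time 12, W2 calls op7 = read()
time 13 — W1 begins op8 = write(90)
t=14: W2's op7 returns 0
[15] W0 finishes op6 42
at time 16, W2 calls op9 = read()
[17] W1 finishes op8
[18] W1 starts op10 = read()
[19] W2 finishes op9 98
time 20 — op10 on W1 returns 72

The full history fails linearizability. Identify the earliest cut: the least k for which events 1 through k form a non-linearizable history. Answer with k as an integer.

14

events 1..13 are linearizable, e.g. via op2, op3, op1, op5, op4:
after step 1 (op2 write(98)): value 98
after step 2 (op3 write(42)): value 42
after step 3 (op1 write(72)): value 72
after step 4 (op5 read() → 72): value 72
after step 5 (op4 write(17)): value 17
at event 14 (op7's time-14 response) nothing linearizes any more
no escape via the 2 pending operations (op6, op8): every completion choice fails
for example op1, op2, op3, op4, op5, op7 (pending dropped) fails at step 5: op5 read() → 72 is not legal there
for example op1, op2, op3, op5, op4, op7 (pending dropped) fails at step 4: op5 read() → 72 is not legal there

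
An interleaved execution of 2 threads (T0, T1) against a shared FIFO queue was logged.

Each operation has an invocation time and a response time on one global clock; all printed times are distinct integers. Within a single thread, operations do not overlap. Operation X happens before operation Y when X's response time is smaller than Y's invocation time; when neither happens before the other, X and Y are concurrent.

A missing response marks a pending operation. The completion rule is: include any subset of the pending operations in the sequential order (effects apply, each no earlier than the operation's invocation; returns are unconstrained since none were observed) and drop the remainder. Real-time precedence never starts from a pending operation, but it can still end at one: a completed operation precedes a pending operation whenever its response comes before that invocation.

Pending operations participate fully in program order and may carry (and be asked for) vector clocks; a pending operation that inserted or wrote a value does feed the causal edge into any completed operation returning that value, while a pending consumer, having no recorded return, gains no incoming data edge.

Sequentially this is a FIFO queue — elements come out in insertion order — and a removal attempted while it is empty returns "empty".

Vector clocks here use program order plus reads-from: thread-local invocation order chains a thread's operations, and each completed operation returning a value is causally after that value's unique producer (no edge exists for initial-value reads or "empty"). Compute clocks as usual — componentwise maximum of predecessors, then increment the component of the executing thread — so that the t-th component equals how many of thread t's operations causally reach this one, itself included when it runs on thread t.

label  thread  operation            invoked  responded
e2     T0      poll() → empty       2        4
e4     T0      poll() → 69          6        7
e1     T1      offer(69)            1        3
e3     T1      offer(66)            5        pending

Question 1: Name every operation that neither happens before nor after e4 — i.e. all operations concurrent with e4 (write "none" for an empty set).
e4 runs from 6 to 7; window-overlapping ops are concurrent
e1 [1,3]: before
e2 [2,4]: before
e3 [5,…): concurrent

e3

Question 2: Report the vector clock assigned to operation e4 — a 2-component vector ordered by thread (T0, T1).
e1 (invocation 1): nothing precedes it; T1's component alone gives (0, 1)
e2 (invocation 2): nothing precedes it; T0's component alone gives (1, 0)
merge at e3 (invoked 5): VC(e1)=(0, 1), own-thread bump on T1 → (0, 2)
merge at e4 (invoked 6): VC(e1)=(0, 1), VC(e2)=(1, 0), own-thread bump on T0 → (2, 1)
target: VC(e4) = (2, 1)

(2, 1)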